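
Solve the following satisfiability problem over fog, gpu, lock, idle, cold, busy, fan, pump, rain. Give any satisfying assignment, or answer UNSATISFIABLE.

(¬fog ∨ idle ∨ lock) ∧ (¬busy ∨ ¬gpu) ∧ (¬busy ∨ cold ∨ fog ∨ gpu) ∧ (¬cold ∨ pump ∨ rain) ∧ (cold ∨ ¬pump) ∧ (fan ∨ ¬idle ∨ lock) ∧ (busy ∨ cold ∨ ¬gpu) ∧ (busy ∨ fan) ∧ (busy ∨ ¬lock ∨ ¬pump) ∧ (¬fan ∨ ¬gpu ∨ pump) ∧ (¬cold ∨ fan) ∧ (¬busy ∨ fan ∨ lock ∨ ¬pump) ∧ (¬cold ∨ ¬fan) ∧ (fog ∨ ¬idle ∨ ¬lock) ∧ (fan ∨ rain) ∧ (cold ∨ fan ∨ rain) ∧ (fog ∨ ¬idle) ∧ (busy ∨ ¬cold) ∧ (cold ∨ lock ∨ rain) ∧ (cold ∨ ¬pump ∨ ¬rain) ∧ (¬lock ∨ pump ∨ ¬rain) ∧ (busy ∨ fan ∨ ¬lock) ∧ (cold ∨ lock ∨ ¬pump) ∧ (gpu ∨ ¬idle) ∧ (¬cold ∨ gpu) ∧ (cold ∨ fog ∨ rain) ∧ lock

fog = True; gpu = False; lock = True; idle = False; cold = False; busy = False; fan = True; pump = False; rain = False

Unit clause (lock) forces lock = True.
Set fog = True.
Set gpu = False.
  then (gpu ∨ ¬idle) forces idle = False.
  then (¬cold ∨ gpu) forces cold = False.
  then (cold ∨ ¬pump) forces pump = False.
  then (¬lock ∨ pump ∨ ¬rain) forces rain = False.
  then (fan ∨ rain) forces fan = True.
Set busy = False.
All clauses satisfied.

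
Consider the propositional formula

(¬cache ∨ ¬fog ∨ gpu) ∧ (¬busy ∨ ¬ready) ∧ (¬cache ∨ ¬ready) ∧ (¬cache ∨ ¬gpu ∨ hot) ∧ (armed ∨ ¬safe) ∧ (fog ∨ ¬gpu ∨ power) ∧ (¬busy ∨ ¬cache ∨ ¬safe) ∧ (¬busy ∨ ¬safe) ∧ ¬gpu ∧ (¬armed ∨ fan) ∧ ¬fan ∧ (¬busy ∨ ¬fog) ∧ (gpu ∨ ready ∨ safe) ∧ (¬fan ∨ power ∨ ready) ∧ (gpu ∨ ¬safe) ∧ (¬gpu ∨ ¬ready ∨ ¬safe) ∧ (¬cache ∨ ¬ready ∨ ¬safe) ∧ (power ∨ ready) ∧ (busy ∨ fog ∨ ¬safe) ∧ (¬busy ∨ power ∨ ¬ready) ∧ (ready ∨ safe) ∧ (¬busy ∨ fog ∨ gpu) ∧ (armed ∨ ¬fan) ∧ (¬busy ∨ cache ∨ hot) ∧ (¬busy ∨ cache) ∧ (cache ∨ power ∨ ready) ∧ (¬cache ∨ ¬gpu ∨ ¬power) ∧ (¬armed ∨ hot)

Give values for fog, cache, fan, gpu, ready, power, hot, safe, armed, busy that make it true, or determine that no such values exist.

Unit clause (¬gpu) forces gpu = False.
Unit clause (¬fan) forces fan = False.
In (gpu ∨ ¬safe) only ¬safe is left, so safe = False.
In (ready ∨ safe) only ready is left, so ready = True.
In (¬busy ∨ ¬ready) only ¬busy is left, so busy = False.
In (¬cache ∨ ¬ready) only ¬cache is left, so cache = False.
In (¬armed ∨ fan) only ¬armed is left, so armed = False.
Set fog = False.
Set power = True.
Set hot = True.
All clauses satisfied.

fog = False, cache = False, fan = False, gpu = False, ready = True, power = True, hot = True, safe = False, armed = False, busy = False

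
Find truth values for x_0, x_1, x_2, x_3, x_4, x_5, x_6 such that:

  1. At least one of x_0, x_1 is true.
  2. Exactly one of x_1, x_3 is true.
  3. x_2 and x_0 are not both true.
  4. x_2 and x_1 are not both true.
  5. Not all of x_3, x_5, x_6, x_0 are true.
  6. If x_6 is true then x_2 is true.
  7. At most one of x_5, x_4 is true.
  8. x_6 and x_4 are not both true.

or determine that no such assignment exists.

x_0: True; x_1: True; x_2: False; x_3: False; x_4: True; x_5: False; x_6: False

  (1) {x_0, x_1}: 2 true — at least one ✓
  (2) {x_1, x_3}: 1 true — exactly one ✓
  (3) x_2=F, x_0=T — not both ✓
  (4) x_2=F, x_1=T — not both ✓
  (5) {x_3, x_5, x_6, x_0}: 1/4 true — not all ✓
  (6) x_6=F ⇒ x_2: vacuous ✓
  (7) {x_5, x_4}: 1 true — at most one ✓
  (8) x_6=F, x_4=T — not both ✓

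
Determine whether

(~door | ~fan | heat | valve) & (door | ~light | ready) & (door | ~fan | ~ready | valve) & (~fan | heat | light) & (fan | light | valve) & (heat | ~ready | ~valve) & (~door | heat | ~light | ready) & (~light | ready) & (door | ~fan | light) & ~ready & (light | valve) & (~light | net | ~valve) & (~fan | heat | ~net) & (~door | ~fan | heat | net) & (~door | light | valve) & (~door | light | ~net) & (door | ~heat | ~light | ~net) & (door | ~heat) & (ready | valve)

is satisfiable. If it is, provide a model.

Unit clause (~ready) forces ready = False.
In (ready | valve) only valve is left, so valve = True.
In (~light | ready) only ~light is left, so light = False.
Set door = False.
  then (door | ~fan | light) forces fan = False.
  then (door | ~heat) forces heat = False.
Set net = True.
All clauses satisfied.

door = False, ready = False, heat = False, light = False, valve = True, fan = False, net = True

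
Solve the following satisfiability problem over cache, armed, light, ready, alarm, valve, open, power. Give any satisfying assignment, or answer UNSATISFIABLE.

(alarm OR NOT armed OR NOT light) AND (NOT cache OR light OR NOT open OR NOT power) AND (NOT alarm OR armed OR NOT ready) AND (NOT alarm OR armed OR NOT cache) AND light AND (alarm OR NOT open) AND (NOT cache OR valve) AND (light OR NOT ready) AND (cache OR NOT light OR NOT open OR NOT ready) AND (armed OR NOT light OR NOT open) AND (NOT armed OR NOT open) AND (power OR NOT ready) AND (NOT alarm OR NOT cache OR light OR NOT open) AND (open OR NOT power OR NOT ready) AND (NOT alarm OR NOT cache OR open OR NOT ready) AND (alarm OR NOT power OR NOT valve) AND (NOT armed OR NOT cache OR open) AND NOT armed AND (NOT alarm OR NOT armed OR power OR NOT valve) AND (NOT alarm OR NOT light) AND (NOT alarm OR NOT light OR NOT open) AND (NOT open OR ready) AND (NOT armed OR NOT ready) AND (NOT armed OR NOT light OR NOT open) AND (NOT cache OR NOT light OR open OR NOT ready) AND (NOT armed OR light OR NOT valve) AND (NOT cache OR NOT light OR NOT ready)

Unit clause (light) forces light = True.
Unit clause (NOT armed) forces armed = False.
In (NOT alarm OR NOT light) only NOT alarm is left, so alarm = False.
In (alarm OR NOT open) only NOT open is left, so open = False.
Set cache = False.
Try ready = True:
  (power OR NOT ready) forces power = True.
  clause (open OR NOT power OR NOT ready) is falsified — backtrack.
So ready = False.
Set valve = False.
Set power = False.
All clauses satisfied.

cache = False, armed = False, light = True, ready = False, alarm = False, valve = False, open = False, power = False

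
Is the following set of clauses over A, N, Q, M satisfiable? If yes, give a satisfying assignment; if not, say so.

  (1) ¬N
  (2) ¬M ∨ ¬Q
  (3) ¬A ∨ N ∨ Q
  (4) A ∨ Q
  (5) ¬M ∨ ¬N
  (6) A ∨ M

A = True, N = False, Q = True, M = False

Unit clause (¬N) forces N = False.
Try A = False:
  (A ∨ Q) forces Q = True.
  (¬M ∨ ¬Q) forces M = False.
  clause (A ∨ M) is falsified — backtrack.
So A = True.
  then (¬A ∨ N ∨ Q) forces Q = True.
  then (¬M ∨ ¬Q) forces M = False.
All clauses satisfied.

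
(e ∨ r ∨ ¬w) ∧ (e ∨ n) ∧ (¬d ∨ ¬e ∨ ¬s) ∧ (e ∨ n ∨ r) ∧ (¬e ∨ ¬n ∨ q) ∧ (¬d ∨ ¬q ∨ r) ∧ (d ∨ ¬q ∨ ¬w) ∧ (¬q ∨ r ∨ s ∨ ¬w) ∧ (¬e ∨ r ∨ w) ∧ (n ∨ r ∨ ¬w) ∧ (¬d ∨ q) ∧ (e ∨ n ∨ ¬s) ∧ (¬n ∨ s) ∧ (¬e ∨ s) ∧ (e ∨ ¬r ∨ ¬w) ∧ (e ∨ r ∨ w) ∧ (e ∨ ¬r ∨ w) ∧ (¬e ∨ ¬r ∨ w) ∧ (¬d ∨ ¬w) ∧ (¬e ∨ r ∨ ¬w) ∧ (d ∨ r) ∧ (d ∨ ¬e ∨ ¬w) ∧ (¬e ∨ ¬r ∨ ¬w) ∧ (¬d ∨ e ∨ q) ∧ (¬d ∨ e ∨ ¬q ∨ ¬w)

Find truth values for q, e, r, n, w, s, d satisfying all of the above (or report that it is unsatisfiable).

Unsatisfiable — no assignment works.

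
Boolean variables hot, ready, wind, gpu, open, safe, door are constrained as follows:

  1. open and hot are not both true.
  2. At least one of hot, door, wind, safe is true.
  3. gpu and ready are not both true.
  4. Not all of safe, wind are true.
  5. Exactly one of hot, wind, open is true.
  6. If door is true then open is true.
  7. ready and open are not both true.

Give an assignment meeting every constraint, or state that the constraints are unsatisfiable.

hot=F; ready=F; wind=F; gpu=F; open=T; safe=T; door=F

  (1) open=T, hot=F — not both ✓
  (2) {hot, door, wind, safe}: 1 true — at least one ✓
  (3) gpu=F, ready=F — not both ✓
  (4) {safe, wind}: 1/2 true — not all ✓
  (5) {hot, wind, open}: 1 true — exactly one ✓
  (6) door=F ⇒ open: vacuous ✓
  (7) ready=F, open=T — not both ✓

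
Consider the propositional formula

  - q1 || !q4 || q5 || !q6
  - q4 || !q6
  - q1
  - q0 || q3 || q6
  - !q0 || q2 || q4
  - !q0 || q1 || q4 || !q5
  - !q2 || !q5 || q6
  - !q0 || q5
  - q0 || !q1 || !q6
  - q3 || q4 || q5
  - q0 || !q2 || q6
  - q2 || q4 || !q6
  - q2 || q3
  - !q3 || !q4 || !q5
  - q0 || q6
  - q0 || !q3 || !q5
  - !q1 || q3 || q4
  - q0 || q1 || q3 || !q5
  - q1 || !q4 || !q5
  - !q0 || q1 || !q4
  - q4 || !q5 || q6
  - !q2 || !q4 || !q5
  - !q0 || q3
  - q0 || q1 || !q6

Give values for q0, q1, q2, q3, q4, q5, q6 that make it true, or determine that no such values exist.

Case q0 = True:
  (q1) forces q1 = True.
  (!q0 || q5) forces q5 = True.
  (!q0 || q3) forces q3 = True.
  (!q3 || !q4 || !q5) forces q4 = False.
  (q4 || !q6) forces q6 = False.
  Clause (q4 || !q5 || q6) is falsified — contradiction.
Case q0 = False:
  (q1) forces q1 = True.
  (q0 || !q1 || !q6) forces q6 = False.
  Clause (q0 || q6) is falsified — contradiction.
Both cases fail, so the formula is unsatisfiable.

No satisfying assignment exists.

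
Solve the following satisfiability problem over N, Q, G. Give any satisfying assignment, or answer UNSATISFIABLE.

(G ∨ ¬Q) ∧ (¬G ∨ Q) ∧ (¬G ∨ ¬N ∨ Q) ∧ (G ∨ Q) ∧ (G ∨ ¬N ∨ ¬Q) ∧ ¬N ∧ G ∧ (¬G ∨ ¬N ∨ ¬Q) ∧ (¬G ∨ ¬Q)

Case G = True:
  (¬G ∨ Q) forces Q = True.
  Clause (¬G ∨ ¬Q) is falsified — contradiction.
Case G = False:
  Clause (G) is falsified — contradiction.
Both cases fail, so the formula is unsatisfiable.

Unsatisfiable — no assignment works.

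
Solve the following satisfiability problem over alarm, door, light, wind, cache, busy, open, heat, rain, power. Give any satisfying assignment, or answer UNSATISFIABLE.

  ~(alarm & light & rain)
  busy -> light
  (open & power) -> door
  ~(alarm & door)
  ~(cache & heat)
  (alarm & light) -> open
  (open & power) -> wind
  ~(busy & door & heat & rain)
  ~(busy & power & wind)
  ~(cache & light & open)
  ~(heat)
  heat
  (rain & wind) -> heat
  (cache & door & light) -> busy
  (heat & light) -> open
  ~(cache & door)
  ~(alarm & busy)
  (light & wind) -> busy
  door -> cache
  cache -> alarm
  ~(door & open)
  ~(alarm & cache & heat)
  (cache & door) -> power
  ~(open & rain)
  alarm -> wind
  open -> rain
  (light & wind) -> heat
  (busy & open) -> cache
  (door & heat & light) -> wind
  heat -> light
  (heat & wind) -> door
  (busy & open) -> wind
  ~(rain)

No satisfying assignment exists.

Case heat = True:
  Clause (~heat) is falsified — contradiction.
Case heat = False:
  Clause (heat) is falsified — contradiction.
Both cases fail, so the formula is unsatisfiable.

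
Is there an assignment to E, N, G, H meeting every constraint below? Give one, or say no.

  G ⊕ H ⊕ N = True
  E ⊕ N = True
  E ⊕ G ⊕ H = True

Adding constraints 1, 2, 3 mod 2: every variable appears an even number of times on the left, so the left side is 0.
But the right sides sum to 1 (mod 2). 0 ≠ 1 — the system is inconsistent.

Unsatisfiable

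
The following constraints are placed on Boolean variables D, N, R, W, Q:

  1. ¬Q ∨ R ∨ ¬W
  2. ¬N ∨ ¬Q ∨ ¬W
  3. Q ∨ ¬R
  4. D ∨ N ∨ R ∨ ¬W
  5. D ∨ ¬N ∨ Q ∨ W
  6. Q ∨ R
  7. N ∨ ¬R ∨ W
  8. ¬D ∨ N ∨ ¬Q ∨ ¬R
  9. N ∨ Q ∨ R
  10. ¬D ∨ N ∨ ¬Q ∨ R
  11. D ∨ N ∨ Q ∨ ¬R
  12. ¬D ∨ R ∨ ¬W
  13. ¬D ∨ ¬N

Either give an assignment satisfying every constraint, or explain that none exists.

Set D = False.
Set N = True.
Set R = True.
  then (Q ∨ ¬R) forces Q = True.
  then (¬N ∨ ¬Q ∨ ¬W) forces W = False.
All clauses satisfied.

D = False, N = True, R = True, W = False, Q = True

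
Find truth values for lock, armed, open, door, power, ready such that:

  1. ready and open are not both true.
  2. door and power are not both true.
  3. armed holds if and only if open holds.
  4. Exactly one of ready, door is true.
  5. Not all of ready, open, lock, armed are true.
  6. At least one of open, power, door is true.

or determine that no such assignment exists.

lock=T, armed=F, open=F, door=T, power=F, ready=F

  (1) ready=F, open=F — not both ✓
  (2) door=T, power=F — not both ✓
  (3) armed=F, open=F — same ✓
  (4) {ready, door}: 1 true — exactly one ✓
  (5) {ready, open, lock, armed}: 1/4 true — not all ✓
  (6) {open, power, door}: 1 true — at least one ✓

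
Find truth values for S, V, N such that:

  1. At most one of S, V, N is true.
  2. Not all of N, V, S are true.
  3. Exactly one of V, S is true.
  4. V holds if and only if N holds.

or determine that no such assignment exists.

S = True; V = False; N = False

  (1) {S, V, N}: 1 true — at most one ✓
  (2) {N, V, S}: 1/3 true — not all ✓
  (3) {V, S}: 1 true — exactly one ✓
  (4) V=F, N=F — same ✓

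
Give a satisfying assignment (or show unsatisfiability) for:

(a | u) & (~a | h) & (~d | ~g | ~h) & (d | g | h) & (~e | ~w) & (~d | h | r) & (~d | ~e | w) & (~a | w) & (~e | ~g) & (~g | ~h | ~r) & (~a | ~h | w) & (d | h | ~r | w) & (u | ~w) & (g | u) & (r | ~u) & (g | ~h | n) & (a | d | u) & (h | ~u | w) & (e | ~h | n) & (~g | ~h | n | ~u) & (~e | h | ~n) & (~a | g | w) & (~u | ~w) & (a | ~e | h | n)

h: True, n: True, r: True, e: True, u: True, g: False, d: False, a: False, w: False

Set h = True.
Set n = True.
Try r = False:
  (r | ~u) forces u = False.
  (a | u) forces a = True.
  (~a | w) forces w = True.
  clause (u | ~w) is falsified — backtrack.
So r = True.
  then (~g | ~h | ~r) forces g = False.
  then (g | u) forces u = True.
  then (~u | ~w) forces w = False.
  then (~a | w) forces a = False.
Set e = True.
  then (~d | ~e | w) forces d = False.
All clauses satisfied.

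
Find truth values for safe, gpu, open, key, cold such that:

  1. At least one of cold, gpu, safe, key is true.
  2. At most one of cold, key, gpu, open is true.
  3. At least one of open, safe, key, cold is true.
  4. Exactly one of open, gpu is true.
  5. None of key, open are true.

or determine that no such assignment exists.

safe = True; gpu = True; open = False; key = False; cold = False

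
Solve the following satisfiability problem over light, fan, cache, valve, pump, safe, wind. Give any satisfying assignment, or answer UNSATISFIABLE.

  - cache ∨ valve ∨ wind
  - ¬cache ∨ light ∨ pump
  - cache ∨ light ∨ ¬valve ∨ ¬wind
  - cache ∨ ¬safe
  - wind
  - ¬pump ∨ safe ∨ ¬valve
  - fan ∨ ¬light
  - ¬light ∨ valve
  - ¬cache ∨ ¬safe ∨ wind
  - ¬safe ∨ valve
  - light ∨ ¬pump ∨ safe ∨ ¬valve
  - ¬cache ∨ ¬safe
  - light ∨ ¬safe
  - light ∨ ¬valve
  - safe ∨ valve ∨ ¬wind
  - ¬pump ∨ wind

light=T, fan=T, cache=T, valve=T, pump=F, safe=F, wind=T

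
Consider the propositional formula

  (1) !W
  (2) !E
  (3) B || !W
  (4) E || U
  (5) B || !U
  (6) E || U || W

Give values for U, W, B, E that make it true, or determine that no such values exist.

U = True, W = False, B = True, E = False

Unit clause (!W) forces W = False.
Unit clause (!E) forces E = False.
In (E || U) only U is left, so U = True.
In (B || !U) only B is left, so B = True.
Check each clause:
  (!W): !W holds.
  (!E): !E holds.
  (B || !W): B holds.
  (E || U): U holds.
  (B || !U): B holds.
  (E || U || W): U holds.
All clauses satisfied.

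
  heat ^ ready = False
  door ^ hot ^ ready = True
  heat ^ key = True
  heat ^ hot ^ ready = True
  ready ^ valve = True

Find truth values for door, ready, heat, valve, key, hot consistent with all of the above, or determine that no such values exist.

door = True, ready = True, heat = True, valve = False, key = False, hot = True

heat ^ ready = T ^ T = False ✓
door ^ hot ^ ready = T ^ T ^ T = True ✓
heat ^ key = T ^ F = True ✓
heat ^ hot ^ ready = T ^ T ^ T = True ✓
ready ^ valve = T ^ F = True ✓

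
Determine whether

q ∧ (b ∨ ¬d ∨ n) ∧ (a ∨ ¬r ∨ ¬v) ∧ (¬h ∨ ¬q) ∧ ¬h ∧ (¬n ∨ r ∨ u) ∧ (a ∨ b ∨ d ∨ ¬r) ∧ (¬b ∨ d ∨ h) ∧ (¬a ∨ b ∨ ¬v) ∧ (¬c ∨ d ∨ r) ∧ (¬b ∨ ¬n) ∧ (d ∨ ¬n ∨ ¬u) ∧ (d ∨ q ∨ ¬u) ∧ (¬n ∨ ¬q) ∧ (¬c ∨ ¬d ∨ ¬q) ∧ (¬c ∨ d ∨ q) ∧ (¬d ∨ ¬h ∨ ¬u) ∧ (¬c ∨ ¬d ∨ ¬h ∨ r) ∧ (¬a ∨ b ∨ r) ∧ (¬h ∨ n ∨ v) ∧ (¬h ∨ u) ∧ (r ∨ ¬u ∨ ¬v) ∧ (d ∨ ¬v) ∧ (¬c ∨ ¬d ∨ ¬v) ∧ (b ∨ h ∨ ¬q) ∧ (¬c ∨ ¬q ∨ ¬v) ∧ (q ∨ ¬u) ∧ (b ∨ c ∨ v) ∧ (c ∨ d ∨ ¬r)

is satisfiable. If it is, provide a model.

h = False, a = True, n = False, u = False, q = True, c = False, b = True, r = True, d = True, v = True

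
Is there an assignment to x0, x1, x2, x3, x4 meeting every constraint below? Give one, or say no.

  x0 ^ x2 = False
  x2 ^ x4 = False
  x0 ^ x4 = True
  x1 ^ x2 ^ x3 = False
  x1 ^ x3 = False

The formula is unsatisfiable.

Adding constraints 1, 2, 3 mod 2: every variable appears an even number of times on the left, so the left side is 0.
But the right sides sum to 1 (mod 2). 0 ≠ 1 — the system is inconsistent.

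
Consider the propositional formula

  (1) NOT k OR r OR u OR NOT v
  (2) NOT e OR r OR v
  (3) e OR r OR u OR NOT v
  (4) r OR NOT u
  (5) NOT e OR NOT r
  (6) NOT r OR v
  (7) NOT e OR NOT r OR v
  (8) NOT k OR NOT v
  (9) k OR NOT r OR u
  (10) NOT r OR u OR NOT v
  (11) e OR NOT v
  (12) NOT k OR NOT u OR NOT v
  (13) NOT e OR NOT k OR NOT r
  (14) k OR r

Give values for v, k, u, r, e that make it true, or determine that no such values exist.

Try v = True:
  (NOT k OR NOT v) forces k = False.
  (e OR NOT v) forces e = True.
  (NOT e OR NOT r) forces r = False.
  clause (k OR r) is falsified — backtrack.
So v = False.
  then (NOT r OR v) forces r = False.
  then (k OR r) forces k = True.
  then (NOT e OR r OR v) forces e = False.
  then (r OR NOT u) forces u = False.
All clauses satisfied.

v=F, k=T, u=F, r=F, e=F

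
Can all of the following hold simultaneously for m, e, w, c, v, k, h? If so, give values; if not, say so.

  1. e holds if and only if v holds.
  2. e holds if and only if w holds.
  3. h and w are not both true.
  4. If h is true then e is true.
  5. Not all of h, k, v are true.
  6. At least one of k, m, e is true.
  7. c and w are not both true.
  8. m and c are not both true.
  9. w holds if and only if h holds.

m = True, e = False, w = False, c = False, v = False, k = False, h = False

  (1) e=F, v=F — same ✓
  (2) e=F, w=F — same ✓
  (3) h=F, w=F — not both ✓
  (4) h=F ⇒ e: vacuous ✓
  (5) {h, k, v}: 0/3 true — not all ✓
  (6) {k, m, e}: 1 true — at least one ✓
  (7) c=F, w=F — not both ✓
  (8) m=T, c=F — not both ✓
  (9) w=F, h=F — same ✓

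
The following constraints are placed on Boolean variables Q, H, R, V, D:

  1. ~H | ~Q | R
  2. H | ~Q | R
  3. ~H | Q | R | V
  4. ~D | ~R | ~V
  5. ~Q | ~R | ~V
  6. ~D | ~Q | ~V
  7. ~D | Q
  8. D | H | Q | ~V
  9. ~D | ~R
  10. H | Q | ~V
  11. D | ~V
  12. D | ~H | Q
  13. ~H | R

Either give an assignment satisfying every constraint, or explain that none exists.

Set Q = False.
  then (~D | Q) forces D = False.
  then (D | ~V) forces V = False.
  then (D | ~H | Q) forces H = False.
Set R = False.
All clauses satisfied.

Q = False; H = False; R = False; V = False; D = False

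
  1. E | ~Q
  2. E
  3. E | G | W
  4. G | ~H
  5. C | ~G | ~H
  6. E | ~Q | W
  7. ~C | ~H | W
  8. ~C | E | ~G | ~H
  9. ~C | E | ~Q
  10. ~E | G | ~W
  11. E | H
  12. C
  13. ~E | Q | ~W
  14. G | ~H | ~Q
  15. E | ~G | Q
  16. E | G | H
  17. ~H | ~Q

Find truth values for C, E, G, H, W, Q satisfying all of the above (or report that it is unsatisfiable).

C = True; E = True; G = True; H = False; W = False; Q = True

Unit clause (E) forces E = True.
Unit clause (C) forces C = True.
Set G = True.
Try H = True:
  (~C | ~H | W) forces W = True.
  (~E | Q | ~W) forces Q = True.
  clause (~H | ~Q) is falsified — backtrack.
So H = False.
Set W = False.
Set Q = True.
All clauses satisfied.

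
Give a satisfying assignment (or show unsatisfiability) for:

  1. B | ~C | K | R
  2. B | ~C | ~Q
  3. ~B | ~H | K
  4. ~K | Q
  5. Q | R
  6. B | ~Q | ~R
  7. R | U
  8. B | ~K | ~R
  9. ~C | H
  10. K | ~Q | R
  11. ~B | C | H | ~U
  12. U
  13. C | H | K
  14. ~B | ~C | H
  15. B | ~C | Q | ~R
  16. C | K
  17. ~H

U=T; H=F; C=F; R=F; Q=T; B=F; K=T

Unit clause (U) forces U = True.
Unit clause (~H) forces H = False.
In (~C | H) only ~C is left, so C = False.
In (~B | C | H | ~U) only ~B is left, so B = False.
In (C | H | K) only K is left, so K = True.
In (~K | Q) only Q is left, so Q = True.
In (B | ~Q | ~R) only ~R is left, so R = False.
All clauses satisfied.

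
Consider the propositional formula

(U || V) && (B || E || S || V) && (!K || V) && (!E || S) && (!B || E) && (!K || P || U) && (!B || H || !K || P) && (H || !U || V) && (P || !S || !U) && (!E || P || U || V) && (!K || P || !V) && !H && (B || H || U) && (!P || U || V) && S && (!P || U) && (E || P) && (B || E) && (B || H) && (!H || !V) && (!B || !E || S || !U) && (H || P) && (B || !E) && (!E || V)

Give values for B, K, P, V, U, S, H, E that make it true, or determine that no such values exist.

Unit clause (!H) forces H = False.
Unit clause (S) forces S = True.
In (B || H) only B is left, so B = True.
In (H || P) only P is left, so P = True.
In (!B || E) only E is left, so E = True.
In (!P || U) only U is left, so U = True.
In (!E || V) only V is left, so V = True.
Set K = False.
All clauses satisfied.

B: True, K: False, P: True, V: True, U: True, S: True, H: False, E: True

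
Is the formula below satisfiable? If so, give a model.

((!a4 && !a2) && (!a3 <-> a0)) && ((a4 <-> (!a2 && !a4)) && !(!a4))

No satisfying assignment exists.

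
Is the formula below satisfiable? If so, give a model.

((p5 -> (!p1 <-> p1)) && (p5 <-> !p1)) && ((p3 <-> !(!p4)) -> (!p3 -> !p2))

p1: True, p2: False, p3: False, p4: False, p5: False

  (p5 -> (!p1 <-> p1)) && (p5 <-> !p1) = True
    p5 -> (!p1 <-> p1) = True
      !p1 <-> p1 = False
        !p1 = False
    p5 <-> !p1 = True
      !p1 = False
  (p3 <-> !(!p4)) -> (!p3 -> !p2) = True
    p3 <-> !(!p4) = True
      !(!p4) = False
        !p4 = True
    !p3 -> !p2 = True
      !p3 = True
      !p2 = True
Both conjuncts True, so the formula holds.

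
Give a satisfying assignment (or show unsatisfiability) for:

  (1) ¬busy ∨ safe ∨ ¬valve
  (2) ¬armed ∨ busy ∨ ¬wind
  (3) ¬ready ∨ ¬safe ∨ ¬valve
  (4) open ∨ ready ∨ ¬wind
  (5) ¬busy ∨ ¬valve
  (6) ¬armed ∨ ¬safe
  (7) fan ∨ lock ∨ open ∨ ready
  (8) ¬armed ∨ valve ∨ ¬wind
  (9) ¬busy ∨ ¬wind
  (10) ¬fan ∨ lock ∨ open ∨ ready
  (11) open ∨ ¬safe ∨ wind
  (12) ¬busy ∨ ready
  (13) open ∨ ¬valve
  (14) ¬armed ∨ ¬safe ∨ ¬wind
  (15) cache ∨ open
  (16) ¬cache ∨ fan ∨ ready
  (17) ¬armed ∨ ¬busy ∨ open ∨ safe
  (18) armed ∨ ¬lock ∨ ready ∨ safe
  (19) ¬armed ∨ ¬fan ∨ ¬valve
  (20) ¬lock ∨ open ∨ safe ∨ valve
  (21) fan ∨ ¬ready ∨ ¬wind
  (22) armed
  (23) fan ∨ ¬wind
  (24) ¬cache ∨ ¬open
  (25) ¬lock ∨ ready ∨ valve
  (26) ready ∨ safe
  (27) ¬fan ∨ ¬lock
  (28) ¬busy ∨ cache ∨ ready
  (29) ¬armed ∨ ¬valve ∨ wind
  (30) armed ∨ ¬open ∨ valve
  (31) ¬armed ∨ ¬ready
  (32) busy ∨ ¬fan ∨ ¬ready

Case armed = True:
  (¬armed ∨ ¬safe) forces safe = False.
  (ready ∨ safe) forces ready = True.
  Clause (¬armed ∨ ¬ready) is falsified — contradiction.
Case armed = False:
  Clause (armed) is falsified — contradiction.
Both cases fail, so the formula is unsatisfiable.

No satisfying assignment exists.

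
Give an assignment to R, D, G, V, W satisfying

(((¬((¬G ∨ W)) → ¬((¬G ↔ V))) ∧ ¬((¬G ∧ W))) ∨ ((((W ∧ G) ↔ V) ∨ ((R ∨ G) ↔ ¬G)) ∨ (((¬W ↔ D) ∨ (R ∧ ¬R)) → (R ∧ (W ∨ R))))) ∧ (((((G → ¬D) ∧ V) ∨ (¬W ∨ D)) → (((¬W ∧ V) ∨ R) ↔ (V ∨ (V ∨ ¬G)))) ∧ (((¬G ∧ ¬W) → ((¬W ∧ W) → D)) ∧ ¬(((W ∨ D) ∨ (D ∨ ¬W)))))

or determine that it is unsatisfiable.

UNSATISFIABLE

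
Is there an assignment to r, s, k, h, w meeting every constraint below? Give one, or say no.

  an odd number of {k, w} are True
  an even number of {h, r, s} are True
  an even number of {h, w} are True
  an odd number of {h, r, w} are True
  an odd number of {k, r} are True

r = True, s = False, k = False, h = True, w = True

{k, w}: 1 true → odd ✓
{h, r, s}: 2 true → even ✓
{h, w}: 2 true → even ✓
{h, r, w}: 3 true → odd ✓
{k, r}: 1 true → odd ✓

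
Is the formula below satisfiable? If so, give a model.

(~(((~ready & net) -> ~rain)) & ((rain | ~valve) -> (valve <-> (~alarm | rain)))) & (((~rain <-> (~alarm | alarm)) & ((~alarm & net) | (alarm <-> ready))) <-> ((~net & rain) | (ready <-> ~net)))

Unsatisfiable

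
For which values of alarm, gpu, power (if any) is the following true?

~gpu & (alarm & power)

alarm=T; gpu=F; power=T

  ~gpu = True
  alarm & power = True
Both conjuncts True, so the formula holds.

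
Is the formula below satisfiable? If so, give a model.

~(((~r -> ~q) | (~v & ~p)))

v=T; p=T; r=F; q=T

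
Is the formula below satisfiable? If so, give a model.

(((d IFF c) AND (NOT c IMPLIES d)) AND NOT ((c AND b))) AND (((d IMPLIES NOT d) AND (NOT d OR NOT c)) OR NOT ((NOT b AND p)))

b=F, p=F, d=T, c=T

  ((d IFF c) AND (NOT c IMPLIES d)) AND NOT ((c AND b)) = True
    (d IFF c) AND (NOT c IMPLIES d) = True
      d IFF c = True
      NOT c IMPLIES d = True
        NOT c = False
    NOT ((c AND b)) = True
      c AND b = False
  ((d IMPLIES NOT d) AND (NOT d OR NOT c)) OR NOT ((NOT b AND p)) = True
    (d IMPLIES NOT d) AND (NOT d OR NOT c) = False
      d IMPLIES NOT d = False
        NOT d = False
      NOT d OR NOT c = False
        NOT d = False
        NOT c = False
    NOT ((NOT b AND p)) = True
      NOT b AND p = False
        NOT b = True
Both conjuncts True, so the formula holds.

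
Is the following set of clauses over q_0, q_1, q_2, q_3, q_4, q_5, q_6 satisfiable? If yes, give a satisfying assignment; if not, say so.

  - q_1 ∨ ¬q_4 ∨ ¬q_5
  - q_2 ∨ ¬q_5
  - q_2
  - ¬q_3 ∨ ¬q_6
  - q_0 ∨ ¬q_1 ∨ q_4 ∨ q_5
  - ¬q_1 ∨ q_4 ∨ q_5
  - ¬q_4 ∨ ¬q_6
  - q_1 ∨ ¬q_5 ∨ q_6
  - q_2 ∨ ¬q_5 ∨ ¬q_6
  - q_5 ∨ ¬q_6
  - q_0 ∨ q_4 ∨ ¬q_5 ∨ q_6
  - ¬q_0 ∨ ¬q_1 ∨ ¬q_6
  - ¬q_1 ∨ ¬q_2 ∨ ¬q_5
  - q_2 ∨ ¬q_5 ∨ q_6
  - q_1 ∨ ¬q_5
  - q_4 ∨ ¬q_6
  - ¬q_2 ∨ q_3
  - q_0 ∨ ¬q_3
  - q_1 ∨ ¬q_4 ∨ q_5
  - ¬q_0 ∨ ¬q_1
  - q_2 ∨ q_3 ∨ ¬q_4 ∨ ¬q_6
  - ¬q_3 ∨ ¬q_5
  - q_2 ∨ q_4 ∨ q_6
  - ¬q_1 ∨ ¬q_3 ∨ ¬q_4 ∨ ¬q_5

q_0 = True; q_1 = False; q_2 = True; q_3 = True; q_4 = False; q_5 = False; q_6 = False

Unit clause (q_2) forces q_2 = True.
In (¬q_2 ∨ q_3) only q_3 is left, so q_3 = True.
In (q_0 ∨ ¬q_3) only q_0 is left, so q_0 = True.
In (¬q_0 ∨ ¬q_1) only ¬q_1 is left, so q_1 = False.
In (¬q_3 ∨ ¬q_5) only ¬q_5 is left, so q_5 = False.
In (¬q_3 ∨ ¬q_6) only ¬q_6 is left, so q_6 = False.
In (q_1 ∨ ¬q_4 ∨ q_5) only ¬q_4 is left, so q_4 = False.
All clauses satisfied.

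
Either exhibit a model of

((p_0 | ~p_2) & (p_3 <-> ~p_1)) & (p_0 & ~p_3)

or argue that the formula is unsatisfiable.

p_0 = True, p_1 = True, p_2 = False, p_3 = False

  (p_0 | ~p_2) & (p_3 <-> ~p_1) = True
    p_0 | ~p_2 = True
      ~p_2 = True
    p_3 <-> ~p_1 = True
      ~p_1 = False
  p_0 & ~p_3 = True
    ~p_3 = True
Both conjuncts True, so the formula holds.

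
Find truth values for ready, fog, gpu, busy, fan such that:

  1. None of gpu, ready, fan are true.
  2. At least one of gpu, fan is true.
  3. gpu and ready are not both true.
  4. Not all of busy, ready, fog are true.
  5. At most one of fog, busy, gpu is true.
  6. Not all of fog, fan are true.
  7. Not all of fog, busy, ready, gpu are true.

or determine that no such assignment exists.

Case fan = True:
  Constraint (1) is violated (fan=T) — contradiction.
Case fan = False:
  (1) forces gpu = False.
  Constraint (2) is violated (gpu=F, fan=F) — contradiction.
Both cases fail — unsatisfiable.

UNSATISFIABLE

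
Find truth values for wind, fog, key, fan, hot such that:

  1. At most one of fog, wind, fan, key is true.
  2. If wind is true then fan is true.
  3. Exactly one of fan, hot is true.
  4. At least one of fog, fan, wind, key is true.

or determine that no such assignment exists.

wind=F, fog=T, key=F, fan=F, hot=T

  (1) {fog, wind, fan, key}: 1 true — at most one ✓
  (2) wind=F ⇒ fan: vacuous ✓
  (3) {fan, hot}: 1 true — exactly one ✓
  (4) {fog, fan, wind, key}: 1 true — at least one ✓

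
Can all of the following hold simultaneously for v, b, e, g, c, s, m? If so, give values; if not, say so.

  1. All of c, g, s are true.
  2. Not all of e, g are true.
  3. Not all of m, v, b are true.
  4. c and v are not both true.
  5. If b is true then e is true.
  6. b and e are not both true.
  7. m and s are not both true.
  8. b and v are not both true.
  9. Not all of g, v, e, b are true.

v = False, b = False, e = False, g = True, c = True, s = True, m = False

  (1) {c, g, s}: all 3 true ✓
  (2) {e, g}: 1/2 true — not all ✓
  (3) {m, v, b}: 0/3 true — not all ✓
  (4) c=T, v=F — not both ✓
  (5) b=F ⇒ e: vacuous ✓
  (6) b=F, e=F — not both ✓
  (7) m=F, s=T — not both ✓
  (8) b=F, v=F — not both ✓
  (9) {g, v, e, b}: 1/4 true — not all ✓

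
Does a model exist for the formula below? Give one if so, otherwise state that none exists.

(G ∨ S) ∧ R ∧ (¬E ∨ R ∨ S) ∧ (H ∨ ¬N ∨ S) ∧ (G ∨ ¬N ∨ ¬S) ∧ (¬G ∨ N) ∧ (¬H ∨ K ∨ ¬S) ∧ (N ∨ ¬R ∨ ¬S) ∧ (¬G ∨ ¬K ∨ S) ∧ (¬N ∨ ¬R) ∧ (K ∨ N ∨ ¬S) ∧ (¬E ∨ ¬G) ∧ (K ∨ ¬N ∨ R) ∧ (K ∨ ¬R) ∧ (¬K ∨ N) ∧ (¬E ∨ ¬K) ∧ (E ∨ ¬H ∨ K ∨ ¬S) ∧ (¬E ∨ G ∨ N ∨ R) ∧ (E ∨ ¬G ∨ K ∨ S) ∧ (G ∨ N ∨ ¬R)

Unsatisfiable

Case R = True:
  (¬N ∨ ¬R) forces N = False.
  (¬G ∨ N) forces G = False.
  Clause (G ∨ N ∨ ¬R) is falsified — contradiction.
Case R = False:
  Clause (R) is falsified — contradiction.
Both cases fail, so the formula is unsatisfiable.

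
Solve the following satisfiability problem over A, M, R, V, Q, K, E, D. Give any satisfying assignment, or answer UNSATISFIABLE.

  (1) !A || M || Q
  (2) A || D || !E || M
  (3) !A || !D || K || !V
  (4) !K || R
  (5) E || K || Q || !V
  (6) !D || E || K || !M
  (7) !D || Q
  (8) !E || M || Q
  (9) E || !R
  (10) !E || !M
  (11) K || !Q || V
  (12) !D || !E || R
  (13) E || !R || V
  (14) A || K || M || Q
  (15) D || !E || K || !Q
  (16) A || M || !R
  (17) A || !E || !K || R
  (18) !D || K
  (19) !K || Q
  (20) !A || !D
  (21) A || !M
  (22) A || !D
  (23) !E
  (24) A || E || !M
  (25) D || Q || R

A: False, M: False, R: False, V: True, Q: True, K: False, E: False, D: False

Unit clause (!E) forces E = False.
In (E || !R) only !R is left, so R = False.
In (!K || R) only !K is left, so K = False.
In (!D || K) only !D is left, so D = False.
In (D || Q || R) only Q is left, so Q = True.
In (K || !Q || V) only V is left, so V = True.
Set A = False.
  then (A || !M) forces M = False.
All clauses satisfied.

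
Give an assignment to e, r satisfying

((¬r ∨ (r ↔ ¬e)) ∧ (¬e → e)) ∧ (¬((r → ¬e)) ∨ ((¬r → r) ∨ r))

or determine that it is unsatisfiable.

Case r = True: the formula simplifies to ¬e ∧ (¬e → e).
  e = True: the conjunct ¬e is False.
  e = False: the conjunct ¬e → e becomes ¬False → False = False.
Case r = False: the conjunct ¬((r → ¬e)) ∨ ((¬r → r) ∨ r) becomes ¬True ∨ (False ∨ False) = False.
Both cases fail — unsatisfiable.

The formula is unsatisfiable.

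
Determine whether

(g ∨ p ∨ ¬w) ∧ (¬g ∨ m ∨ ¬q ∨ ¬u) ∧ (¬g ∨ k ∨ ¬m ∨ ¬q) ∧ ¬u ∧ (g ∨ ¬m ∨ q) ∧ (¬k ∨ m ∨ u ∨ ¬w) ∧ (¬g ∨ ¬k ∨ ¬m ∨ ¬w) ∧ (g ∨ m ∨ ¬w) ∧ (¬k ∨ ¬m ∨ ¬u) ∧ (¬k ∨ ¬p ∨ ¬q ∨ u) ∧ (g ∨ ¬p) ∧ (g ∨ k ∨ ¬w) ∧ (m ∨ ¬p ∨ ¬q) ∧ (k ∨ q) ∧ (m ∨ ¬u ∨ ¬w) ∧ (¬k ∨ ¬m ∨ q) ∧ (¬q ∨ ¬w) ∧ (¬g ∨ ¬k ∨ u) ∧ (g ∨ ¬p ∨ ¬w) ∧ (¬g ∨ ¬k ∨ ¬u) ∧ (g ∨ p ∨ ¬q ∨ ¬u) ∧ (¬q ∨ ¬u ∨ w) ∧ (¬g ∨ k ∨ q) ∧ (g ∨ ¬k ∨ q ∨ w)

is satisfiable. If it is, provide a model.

u: False; p: False; w: False; q: True; g: False; k: True; m: True

Unit clause (¬u) forces u = False.
Try p = True:
  (g ∨ ¬p) forces g = True.
  (¬g ∨ ¬k ∨ u) forces k = False.
  (k ∨ q) forces q = True.
  (¬g ∨ k ∨ ¬m ∨ ¬q) forces m = False.
  clause (m ∨ ¬p ∨ ¬q) is falsified — backtrack.
So p = False.
Set w = False.
Set q = True.
Set g = False.
Set k = True.
Set m = True.
All clauses satisfied.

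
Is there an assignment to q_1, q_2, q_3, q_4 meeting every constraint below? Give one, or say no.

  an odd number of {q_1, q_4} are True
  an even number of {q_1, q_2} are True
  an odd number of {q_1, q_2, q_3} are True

q_1 = False, q_2 = False, q_3 = True, q_4 = True

{q_1, q_4}: 1 true → odd ✓
{q_1, q_2}: 0 true → even ✓
{q_1, q_2, q_3}: 1 true → odd ✓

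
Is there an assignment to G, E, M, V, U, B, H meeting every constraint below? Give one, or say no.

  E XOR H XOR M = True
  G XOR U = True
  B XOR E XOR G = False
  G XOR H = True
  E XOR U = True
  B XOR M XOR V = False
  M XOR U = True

G = False, E = False, M = False, V = False, U = True, B = False, H = True

E XOR H XOR M = F XOR T XOR F = True ✓
G XOR U = F XOR T = True ✓
B XOR E XOR G = F XOR F XOR F = False ✓
G XOR H = F XOR T = True ✓
E XOR U = F XOR T = True ✓
B XOR M XOR V = F XOR F XOR F = False ✓
M XOR U = F XOR T = True ✓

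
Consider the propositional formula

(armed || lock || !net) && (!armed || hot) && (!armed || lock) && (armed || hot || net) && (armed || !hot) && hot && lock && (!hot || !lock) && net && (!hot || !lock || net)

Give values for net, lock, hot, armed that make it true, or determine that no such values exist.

Case lock = True:
  (hot) forces hot = True.
  Clause (!hot || !lock) is falsified — contradiction.
Case lock = False:
  Clause (lock) is falsified — contradiction.
Both cases fail, so the formula is unsatisfiable.

Unsatisfiable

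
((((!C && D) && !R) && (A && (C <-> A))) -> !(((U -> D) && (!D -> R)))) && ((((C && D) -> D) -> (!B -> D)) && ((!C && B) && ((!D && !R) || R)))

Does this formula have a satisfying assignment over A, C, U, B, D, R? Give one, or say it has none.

A = True, C = False, U = True, B = True, D = False, R = True

  (((!C && D) && !R) && (A && (C <-> A))) -> !(((U -> D) && (!D -> R))) = True
    ((!C && D) && !R) && (A && (C <-> A)) = False
      (!C && D) && !R = False
        !C && D = False
          !C = True
        !R = False
      A && (C <-> A) = False
        C <-> A = False
    !(((U -> D) && (!D -> R))) = True
      (U -> D) && (!D -> R) = False
        U -> D = False
        !D -> R = True
          !D = True
  (((C && D) -> D) -> (!B -> D)) && ((!C && B) && ((!D && !R) || R)) = True
    ((C && D) -> D) -> (!B -> D) = True
      (C && D) -> D = True
        C && D = False
      !B -> D = True
        !B = False
    (!C && B) && ((!D && !R) || R) = True
      !C && B = True
        !C = True
      (!D && !R) || R = True
        !D && !R = False
          !D = True
          !R = False
Both conjuncts True, so the formula holds.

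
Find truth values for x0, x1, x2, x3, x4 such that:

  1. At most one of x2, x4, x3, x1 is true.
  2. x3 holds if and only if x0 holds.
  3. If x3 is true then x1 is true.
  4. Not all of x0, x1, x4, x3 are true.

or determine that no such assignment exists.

x0=F, x1=F, x2=F, x3=F, x4=T

  (1) {x2, x4, x3, x1}: 1 true — at most one ✓
  (2) x3=F, x0=F — same ✓
  (3) x3=F ⇒ x1: vacuous ✓
  (4) {x0, x1, x4, x3}: 1/4 true — not all ✓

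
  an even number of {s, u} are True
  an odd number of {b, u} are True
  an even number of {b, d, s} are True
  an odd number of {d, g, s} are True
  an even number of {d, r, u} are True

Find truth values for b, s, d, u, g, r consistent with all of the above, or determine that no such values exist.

b: False, s: True, d: True, u: True, g: True, r: False

{s, u}: 2 true → even ✓
{b, u}: 1 true → odd ✓
{b, d, s}: 2 true → even ✓
{d, g, s}: 3 true → odd ✓
{d, r, u}: 2 true → even ✓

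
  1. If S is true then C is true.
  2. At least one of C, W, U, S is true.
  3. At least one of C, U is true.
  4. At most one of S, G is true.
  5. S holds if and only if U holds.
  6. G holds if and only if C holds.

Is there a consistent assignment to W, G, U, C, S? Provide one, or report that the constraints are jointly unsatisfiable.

W = False, G = True, U = False, C = True, S = False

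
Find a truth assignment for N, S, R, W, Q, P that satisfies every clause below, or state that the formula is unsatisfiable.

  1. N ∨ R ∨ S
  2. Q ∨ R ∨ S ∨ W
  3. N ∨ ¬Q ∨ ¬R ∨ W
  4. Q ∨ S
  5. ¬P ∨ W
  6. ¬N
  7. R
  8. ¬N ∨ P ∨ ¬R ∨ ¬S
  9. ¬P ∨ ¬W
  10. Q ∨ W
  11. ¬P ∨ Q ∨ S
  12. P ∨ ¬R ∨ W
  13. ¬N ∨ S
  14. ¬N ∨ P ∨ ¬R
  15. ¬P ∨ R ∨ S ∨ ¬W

Unit clause (¬N) forces N = False.
Unit clause (R) forces R = True.
Set S = True.
Set W = True.
  then (¬P ∨ ¬W) forces P = False.
Set Q = False.
All clauses satisfied.

N=F; S=T; R=T; W=T; Q=F; P=F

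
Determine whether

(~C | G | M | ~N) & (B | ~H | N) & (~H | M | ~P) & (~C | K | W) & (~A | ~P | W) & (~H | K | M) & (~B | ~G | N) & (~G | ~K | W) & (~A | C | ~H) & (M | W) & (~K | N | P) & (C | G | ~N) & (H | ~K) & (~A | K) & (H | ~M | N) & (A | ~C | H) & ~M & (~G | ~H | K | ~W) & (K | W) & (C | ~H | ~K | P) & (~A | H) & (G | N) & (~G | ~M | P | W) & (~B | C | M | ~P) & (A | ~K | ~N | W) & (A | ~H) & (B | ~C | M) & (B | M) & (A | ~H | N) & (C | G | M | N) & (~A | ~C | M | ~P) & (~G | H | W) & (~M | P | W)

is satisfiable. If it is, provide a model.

H = True; G = True; C = True; K = True; A = True; B = True; N = True; W = True; P = False; M = False

Unit clause (~M) forces M = False.
In (B | M) only B is left, so B = True.
In (M | W) only W is left, so W = True.
Set H = True.
  then (~H | M | ~P) forces P = False.
  then (~H | K | M) forces K = True.
  then (~K | N | P) forces N = True.
  then (C | ~H | ~K | P) forces C = True.
  then (A | ~H) forces A = True.
  then (~C | G | M | ~N) forces G = True.
All clauses satisfied.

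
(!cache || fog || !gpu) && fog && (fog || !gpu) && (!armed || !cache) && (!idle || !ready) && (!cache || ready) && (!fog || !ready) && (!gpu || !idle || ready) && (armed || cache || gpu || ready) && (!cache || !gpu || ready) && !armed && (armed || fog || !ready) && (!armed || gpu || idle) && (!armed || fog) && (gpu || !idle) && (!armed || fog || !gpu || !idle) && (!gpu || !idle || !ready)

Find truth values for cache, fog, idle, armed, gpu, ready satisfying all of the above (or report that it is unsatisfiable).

cache = False; fog = True; idle = False; armed = False; gpu = True; ready = False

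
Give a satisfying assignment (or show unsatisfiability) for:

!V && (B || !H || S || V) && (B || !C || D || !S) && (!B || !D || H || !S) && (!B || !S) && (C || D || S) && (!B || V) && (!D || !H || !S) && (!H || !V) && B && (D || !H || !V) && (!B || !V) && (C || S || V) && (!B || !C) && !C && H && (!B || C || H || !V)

Unsatisfiable — no assignment works.

Case V = True:
  Clause (!V) is falsified — contradiction.
Case V = False:
  (!B || V) forces B = False.
  Clause (B) is falsified — contradiction.
Both cases fail, so the formula is unsatisfiable.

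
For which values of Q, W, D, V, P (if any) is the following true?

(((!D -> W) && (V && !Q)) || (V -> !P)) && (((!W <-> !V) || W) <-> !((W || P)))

Q = False; W = False; D = False; V = False; P = False

  ((!D -> W) && (V && !Q)) || (V -> !P) = True
    (!D -> W) && (V && !Q) = False
      !D -> W = False
        !D = True
      V && !Q = False
        !Q = True
    V -> !P = True
      !P = True
  ((!W <-> !V) || W) <-> !((W || P)) = True
    (!W <-> !V) || W = True
      !W <-> !V = True
        !W = True
        !V = True
    !((W || P)) = True
      W || P = False
Both conjuncts True, so the formula holds.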